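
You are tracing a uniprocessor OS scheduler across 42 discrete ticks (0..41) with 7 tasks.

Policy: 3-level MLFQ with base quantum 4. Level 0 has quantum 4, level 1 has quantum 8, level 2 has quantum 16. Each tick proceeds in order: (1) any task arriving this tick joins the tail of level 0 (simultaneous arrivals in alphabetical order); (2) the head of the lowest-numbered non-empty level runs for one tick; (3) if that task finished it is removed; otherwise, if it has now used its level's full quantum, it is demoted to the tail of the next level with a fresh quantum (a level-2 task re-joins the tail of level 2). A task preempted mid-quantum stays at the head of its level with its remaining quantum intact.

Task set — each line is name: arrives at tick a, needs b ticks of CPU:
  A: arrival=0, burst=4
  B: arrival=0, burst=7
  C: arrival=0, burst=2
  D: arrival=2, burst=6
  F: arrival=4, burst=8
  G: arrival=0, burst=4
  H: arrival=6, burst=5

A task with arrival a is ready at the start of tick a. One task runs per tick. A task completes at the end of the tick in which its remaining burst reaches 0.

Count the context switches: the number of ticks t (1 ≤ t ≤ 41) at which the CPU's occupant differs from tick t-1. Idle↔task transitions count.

context switches = 11

t=0: L0/L1/L2 = ABCG/-/- → run A
t=1: L0/L1/L2 = ABCG/-/- → run A
t=2: L0/L1/L2 = ABCGD/-/- → run A
t=3: L0/L1/L2 = ABCGD/-/- → run A
t=4: L0/L1/L2 = BCGDF/-/- → run B
t=5: L0/L1/L2 = BCGDF/-/- → run B
t=6: L0/L1/L2 = BCGDFH/-/- → run B
t=7: L0/L1/L2 = BCGDFH/-/- → run B
t=8: L0/L1/L2 = CGDFH/B/- → run C
t=9: L0/L1/L2 = CGDFH/B/- → run C
t=10: L0/L1/L2 = GDFH/B/- → run G
t=11: L0/L1/L2 = GDFH/B/- → run G
t=12: L0/L1/L2 = GDFH/B/- → run G
t=13: L0/L1/L2 = GDFH/B/- → run G
t=14: L0/L1/L2 = DFH/B/- → run D
t=15: L0/L1/L2 = DFH/B/- → run D
t=16: L0/L1/L2 = DFH/B/- → run D
t=17: L0/L1/L2 = DFH/B/- → run D
t=18: L0/L1/L2 = FH/BD/- → run F
t=19: L0/L1/L2 = FH/BD/- → run F
t=20: L0/L1/L2 = FH/BD/- → run F
t=21: L0/L1/L2 = FH/BD/- → run F
t=22: L0/L1/L2 = H/BDF/- → run H
t=23: L0/L1/L2 = H/BDF/- → run H
t=24: L0/L1/L2 = H/BDF/- → run H
t=25: L0/L1/L2 = H/BDF/- → run H
t=26: L0/L1/L2 = -/BDFH/- → run B
t=27: L0/L1/L2 = -/BDFH/- → run B
t=28: L0/L1/L2 = -/BDFH/- → run B
t=29: L0/L1/L2 = -/DFH/- → run D
t=30: L0/L1/L2 = -/DFH/- → run D
t=31: L0/L1/L2 = -/FH/- → run F
t=32: L0/L1/L2 = -/FH/- → run F
t=33: L0/L1/L2 = -/FH/- → run F
t=34: L0/L1/L2 = -/FH/- → run F
t=35: L0/L1/L2 = -/H/- → run H
t=36: (idle)
t=37: (idle)
t=38: (idle)
t=39: (idle)
t=40: (idle)
t=41: (idle)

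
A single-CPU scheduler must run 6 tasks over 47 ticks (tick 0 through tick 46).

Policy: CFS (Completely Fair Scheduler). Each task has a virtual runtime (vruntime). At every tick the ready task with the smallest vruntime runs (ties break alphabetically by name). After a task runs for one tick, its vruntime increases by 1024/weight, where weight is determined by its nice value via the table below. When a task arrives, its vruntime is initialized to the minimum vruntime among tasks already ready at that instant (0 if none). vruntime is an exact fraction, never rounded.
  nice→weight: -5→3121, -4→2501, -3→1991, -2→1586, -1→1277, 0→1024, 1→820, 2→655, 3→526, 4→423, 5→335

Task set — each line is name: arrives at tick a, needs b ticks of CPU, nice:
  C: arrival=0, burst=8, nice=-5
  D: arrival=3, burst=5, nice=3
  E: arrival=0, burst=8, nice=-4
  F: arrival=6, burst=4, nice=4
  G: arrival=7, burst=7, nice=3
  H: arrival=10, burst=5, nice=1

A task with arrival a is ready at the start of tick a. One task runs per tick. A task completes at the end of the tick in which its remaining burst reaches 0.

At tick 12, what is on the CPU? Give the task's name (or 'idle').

running at tick 12 = C

t=0: vr[C=0 E=0] → run C
t=1: vr[C=1024/3121 E=0] → run E
t=2: vr[C=1024/3121 E=1024/2501] → run C
t=3: vr[C=2048/3121 D=1024/2501 E=1024/2501] → run D
t=4: vr[C=2048/3121 D=1549824/657763 E=1024/2501] → run E
t=5: vr[C=2048/3121 D=1549824/657763 E=2048/2501] → run C
t=6: vr[C=3072/3121 D=1549824/657763 E=2048/2501 F=2048/2501] → run E
t=7: vr[C=3072/3121 D=1549824/657763 E=3072/2501 F=2048/2501 G=2048/2501] → run F
t=8: vr[C=3072/3121 D=1549824/657763 E=3072/2501 F=3427328/1057923 G=2048/2501] → run G
t=9: vr[C=3072/3121 D=1549824/657763 E=3072/2501 F=3427328/1057923 G=1819136/657763] → run C
t=10: vr[C=4096/3121 D=1549824/657763 E=3072/2501 F=3427328/1057923 G=1819136/657763 H=3072/2501] → run E
t=11: vr[C=4096/3121 D=1549824/657763 E=4096/2501 F=3427328/1057923 G=1819136/657763 H=3072/2501] → run H
t=12: vr[C=4096/3121 D=1549824/657763 E=4096/2501 F=3427328/1057923 G=1819136/657763 H=30976/12505] → run C
t=13: vr[C=5120/3121 D=1549824/657763 E=4096/2501 F=3427328/1057923 G=1819136/657763 H=30976/12505] → run E
t=14: vr[C=5120/3121 D=1549824/657763 E=5120/2501 F=3427328/1057923 G=1819136/657763 H=30976/12505] → run C
t=15: vr[C=6144/3121 D=1549824/657763 E=5120/2501 F=3427328/1057923 G=1819136/657763 H=30976/12505] → run C
t=16: vr[C=7168/3121 D=1549824/657763 E=5120/2501 F=3427328/1057923 G=1819136/657763 H=30976/12505] → run E
t=17: vr[C=7168/3121 D=1549824/657763 E=6144/2501 F=3427328/1057923 G=1819136/657763 H=30976/12505] → run C
t=18: vr[D=1549824/657763 E=6144/2501 F=3427328/1057923 G=1819136/657763 H=30976/12505] → run D
t=19: vr[D=2830336/657763 E=6144/2501 F=3427328/1057923 G=1819136/657763 H=30976/12505] → run E
t=20: vr[D=2830336/657763 E=7168/2501 F=3427328/1057923 G=1819136/657763 H=30976/12505] → run H
t=21: vr[D=2830336/657763 E=7168/2501 F=3427328/1057923 G=1819136/657763 H=46592/12505] → run G
t=22: vr[D=2830336/657763 E=7168/2501 F=3427328/1057923 G=3099648/657763 H=46592/12505] → run E
t=23: vr[D=2830336/657763 F=3427328/1057923 G=3099648/657763 H=46592/12505] → run F
t=24: vr[D=2830336/657763 F=5988352/1057923 G=3099648/657763 H=46592/12505] → run H
t=25: vr[D=2830336/657763 F=5988352/1057923 G=3099648/657763 H=62208/12505] → run D
t=26: vr[D=4110848/657763 F=5988352/1057923 G=3099648/657763 H=62208/12505] → run G
t=27: vr[D=4110848/657763 F=5988352/1057923 G=4380160/657763 H=62208/12505] → run H
t=28: vr[D=4110848/657763 F=5988352/1057923 G=4380160/657763 H=77824/12505] → run F
t=29: vr[D=4110848/657763 F=2849792/352641 G=4380160/657763 H=77824/12505] → run H
t=30: vr[D=4110848/657763 F=2849792/352641 G=4380160/657763] → run D
t=31: vr[D=5391360/657763 F=2849792/352641 G=4380160/657763] → run G
t=32: vr[D=5391360/657763 F=2849792/352641 G=5660672/657763] → run F
t=33: vr[D=5391360/657763 G=5660672/657763] → run D
t=34: vr[G=5660672/657763] → run G
t=35: vr[G=6941184/657763] → run G
t=36: vr[G=8221696/657763] → run G
t=37: (idle)
t=38: (idle)
t=39: (idle)
t=40: (idle)
t=41: (idle)
t=42: (idle)
t=43: (idle)
t=44: (idle)
t=45: (idle)
t=46: (idle)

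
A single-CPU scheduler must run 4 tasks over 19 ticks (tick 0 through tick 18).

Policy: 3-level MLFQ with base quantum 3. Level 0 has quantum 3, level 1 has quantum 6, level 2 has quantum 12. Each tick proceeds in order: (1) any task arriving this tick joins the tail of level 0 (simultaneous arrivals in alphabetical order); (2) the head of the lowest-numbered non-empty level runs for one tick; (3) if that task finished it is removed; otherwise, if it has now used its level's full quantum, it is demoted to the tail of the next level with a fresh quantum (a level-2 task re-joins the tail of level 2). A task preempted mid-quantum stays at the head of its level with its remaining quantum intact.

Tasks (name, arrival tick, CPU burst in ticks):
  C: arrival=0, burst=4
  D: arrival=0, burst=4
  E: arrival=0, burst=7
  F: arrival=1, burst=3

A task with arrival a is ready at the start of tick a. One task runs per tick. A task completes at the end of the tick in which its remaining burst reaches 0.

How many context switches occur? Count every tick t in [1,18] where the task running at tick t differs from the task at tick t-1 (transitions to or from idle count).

context switches = 7

t=0: L0/L1/L2 = CDE/-/- → run C
t=1: L0/L1/L2 = CDEF/-/- → run C
t=2: L0/L1/L2 = CDEF/-/- → run C
t=3: L0/L1/L2 = DEF/C/- → run D
t=4: L0/L1/L2 = DEF/C/- → run D
t=5: L0/L1/L2 = DEF/C/- → run D
t=6: L0/L1/L2 = EF/CD/- → run E
t=7: L0/L1/L2 = EF/CD/- → run E
t=8: L0/L1/L2 = EF/CD/- → run E
t=9: L0/L1/L2 = F/CDE/- → run F
t=10: L0/L1/L2 = F/CDE/- → run F
t=11: L0/L1/L2 = F/CDE/- → run F
t=12: L0/L1/L2 = -/CDE/- → run C
t=13: L0/L1/L2 = -/DE/- → run D
t=14: L0/L1/L2 = -/E/- → run E
t=15: L0/L1/L2 = -/E/- → run E
t=16: L0/L1/L2 = -/E/- → run E
t=17: L0/L1/L2 = -/E/- → run E
t=18: (idle)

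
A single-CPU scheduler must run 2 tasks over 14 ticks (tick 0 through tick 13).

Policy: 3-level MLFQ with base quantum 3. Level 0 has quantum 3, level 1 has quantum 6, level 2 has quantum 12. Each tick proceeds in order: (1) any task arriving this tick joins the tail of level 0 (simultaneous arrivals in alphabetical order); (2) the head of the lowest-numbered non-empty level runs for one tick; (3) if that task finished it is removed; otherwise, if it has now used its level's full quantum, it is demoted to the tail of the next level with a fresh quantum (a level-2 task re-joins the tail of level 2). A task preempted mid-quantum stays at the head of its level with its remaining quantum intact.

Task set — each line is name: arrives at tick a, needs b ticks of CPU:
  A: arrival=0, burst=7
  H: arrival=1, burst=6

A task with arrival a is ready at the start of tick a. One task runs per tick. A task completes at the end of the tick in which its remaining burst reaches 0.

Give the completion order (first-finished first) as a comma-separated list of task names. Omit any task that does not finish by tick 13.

completion order = A, H

t=0: L0/L1/L2 = A/-/- → run A
t=1: L0/L1/L2 = AH/-/- → run A
t=2: L0/L1/L2 = AH/-/- → run A
t=3: L0/L1/L2 = H/A/- → run H
t=4: L0/L1/L2 = H/A/- → run H
t=5: L0/L1/L2 = H/A/- → run H
t=6: L0/L1/L2 = -/AH/- → run A
t=7: L0/L1/L2 = -/AH/- → run A
t=8: L0/L1/L2 = -/AH/- → run A
t=9: L0/L1/L2 = -/AH/- → run A
t=10: L0/L1/L2 = -/H/- → run H
t=11: L0/L1/L2 = -/H/- → run H
t=12: L0/L1/L2 = -/H/- → run H
t=13: (idle)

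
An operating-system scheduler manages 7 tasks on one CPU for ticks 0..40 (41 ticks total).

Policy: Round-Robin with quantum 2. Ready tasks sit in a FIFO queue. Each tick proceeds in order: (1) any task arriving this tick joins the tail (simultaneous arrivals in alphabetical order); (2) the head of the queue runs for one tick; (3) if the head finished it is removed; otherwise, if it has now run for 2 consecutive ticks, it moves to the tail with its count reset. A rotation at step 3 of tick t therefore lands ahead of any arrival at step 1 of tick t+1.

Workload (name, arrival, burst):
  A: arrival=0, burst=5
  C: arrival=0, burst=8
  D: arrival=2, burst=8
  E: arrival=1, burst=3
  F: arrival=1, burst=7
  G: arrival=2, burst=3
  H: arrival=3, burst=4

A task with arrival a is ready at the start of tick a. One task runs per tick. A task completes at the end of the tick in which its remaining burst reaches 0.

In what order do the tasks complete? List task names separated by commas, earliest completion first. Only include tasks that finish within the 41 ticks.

t=0: queue=[A,C] q_used=0 → run A
t=1: queue=[A,C,E,F] q_used=1 → run A
t=2: queue=[C,E,F,A,D,G] q_used=0 → run C
t=3: queue=[C,E,F,A,D,G,H] q_used=1 → run C
t=4: queue=[E,F,A,D,G,H,C] q_used=0 → run E
t=5: queue=[E,F,A,D,G,H,C] q_used=1 → run E
t=6: queue=[F,A,D,G,H,C,E] q_used=0 → run F
t=7: queue=[F,A,D,G,H,C,E] q_used=1 → run F
t=8: queue=[A,D,G,H,C,E,F] q_used=0 → run A
t=9: queue=[A,D,G,H,C,E,F] q_used=1 → run A
t=10: queue=[D,G,H,C,E,F,A] q_used=0 → run D
t=11: queue=[D,G,H,C,E,F,A] q_used=1 → run D
t=12: queue=[G,H,C,E,F,A,D] q_used=0 → run G
t=13: queue=[G,H,C,E,F,A,D] q_used=1 → run G
t=14: queue=[H,C,E,F,A,D,G] q_used=0 → run H
t=15: queue=[H,C,E,F,A,D,G] q_used=1 → run H
t=16: queue=[C,E,F,A,D,G,H] q_used=0 → run C
t=17: queue=[C,E,F,A,D,G,H] q_used=1 → run C
t=18: queue=[E,F,A,D,G,H,C] q_used=0 → run E
t=19: queue=[F,A,D,G,H,C] q_used=0 → run F
t=20: queue=[F,A,D,G,H,C] q_used=1 → run F
t=21: queue=[A,D,G,H,C,F] q_used=0 → run A
t=22: queue=[D,G,H,C,F] q_used=0 → run D
t=23: queue=[D,G,H,C,F] q_used=1 → run D
t=24: queue=[G,H,C,F,D] q_used=0 → run G
t=25: queue=[H,C,F,D] q_used=0 → run H
t=26: queue=[H,C,F,D] q_used=1 → run H
t=27: queue=[C,F,D] q_used=0 → run C
t=28: queue=[C,F,D] q_used=1 → run C
t=29: queue=[F,D,C] q_used=0 → run F
t=30: queue=[F,D,C] q_used=1 → run F
t=31: queue=[D,C,F] q_used=0 → run D
t=32: queue=[D,C,F] q_used=1 → run D
t=33: queue=[C,F,D] q_used=0 → run C
t=34: queue=[C,F,D] q_used=1 → run C
t=35: queue=[F,D] q_used=0 → run F
t=36: queue=[D] q_used=0 → run D
t=37: queue=[D] q_used=1 → run D
t=38: (idle)
t=39: (idle)
t=40: (idle)

completion order = E, A, G, H, C, F, D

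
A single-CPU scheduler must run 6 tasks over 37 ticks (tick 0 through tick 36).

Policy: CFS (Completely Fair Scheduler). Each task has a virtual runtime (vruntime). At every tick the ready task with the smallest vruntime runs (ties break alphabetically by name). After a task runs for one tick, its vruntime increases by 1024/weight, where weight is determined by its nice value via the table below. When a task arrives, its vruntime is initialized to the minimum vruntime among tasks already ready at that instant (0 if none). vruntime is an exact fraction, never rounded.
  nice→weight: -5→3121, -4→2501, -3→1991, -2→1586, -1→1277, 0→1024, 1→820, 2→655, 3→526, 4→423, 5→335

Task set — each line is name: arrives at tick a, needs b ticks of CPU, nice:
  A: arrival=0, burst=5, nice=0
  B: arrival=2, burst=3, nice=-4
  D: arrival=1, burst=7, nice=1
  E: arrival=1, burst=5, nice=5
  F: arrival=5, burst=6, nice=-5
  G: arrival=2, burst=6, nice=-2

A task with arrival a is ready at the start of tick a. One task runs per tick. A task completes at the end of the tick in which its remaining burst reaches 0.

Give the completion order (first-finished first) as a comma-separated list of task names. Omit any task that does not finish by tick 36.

completion order = B, F, A, G, D, E

t=0: vr[A=0] → run A
t=1: vr[A=1 D=1 E=1] → run A
t=2: vr[A=2 B=1 D=1 E=1 G=1] → run B
t=3: vr[A=2 B=3525/2501 D=1 E=1 G=1] → run D
t=4: vr[A=2 B=3525/2501 D=461/205 E=1 G=1] → run E
t=5: vr[A=2 B=3525/2501 D=461/205 E=1359/335 F=1 G=1] → run F
t=6: vr[A=2 B=3525/2501 D=461/205 E=1359/335 F=4145/3121 G=1] → run G
t=7: vr[A=2 B=3525/2501 D=461/205 E=1359/335 F=4145/3121 G=1305/793] → run F
t=8: vr[A=2 B=3525/2501 D=461/205 E=1359/335 F=5169/3121 G=1305/793] → run B
t=9: vr[A=2 B=4549/2501 D=461/205 E=1359/335 F=5169/3121 G=1305/793] → run G
t=10: vr[A=2 B=4549/2501 D=461/205 E=1359/335 F=5169/3121 G=1817/793] → run F
t=11: vr[A=2 B=4549/2501 D=461/205 E=1359/335 F=6193/3121 G=1817/793] → run B
t=12: vr[A=2 D=461/205 E=1359/335 F=6193/3121 G=1817/793] → run F
t=13: vr[A=2 D=461/205 E=1359/335 F=7217/3121 G=1817/793] → run A
t=14: vr[A=3 D=461/205 E=1359/335 F=7217/3121 G=1817/793] → run D
t=15: vr[A=3 D=717/205 E=1359/335 F=7217/3121 G=1817/793] → run G
t=16: vr[A=3 D=717/205 E=1359/335 F=7217/3121 G=2329/793] → run F
t=17: vr[A=3 D=717/205 E=1359/335 F=8241/3121 G=2329/793] → run F
t=18: vr[A=3 D=717/205 E=1359/335 G=2329/793] → run G
t=19: vr[A=3 D=717/205 E=1359/335 G=2841/793] → run A
t=20: vr[A=4 D=717/205 E=1359/335 G=2841/793] → run D
t=21: vr[A=4 D=973/205 E=1359/335 G=2841/793] → run G
t=22: vr[A=4 D=973/205 E=1359/335 G=3353/793] → run A
t=23: vr[D=973/205 E=1359/335 G=3353/793] → run E
t=24: vr[D=973/205 E=2383/335 G=3353/793] → run G
t=25: vr[D=973/205 E=2383/335] → run D
t=26: vr[D=1229/205 E=2383/335] → run D
t=27: vr[D=297/41 E=2383/335] → run E
t=28: vr[D=297/41 E=3407/335] → run D
t=29: vr[D=1741/205 E=3407/335] → run D
t=30: vr[E=3407/335] → run E
t=31: vr[E=4431/335] → run E
t=32: (idle)
t=33: (idle)
t=34: (idle)
t=35: (idle)
t=36: (idle)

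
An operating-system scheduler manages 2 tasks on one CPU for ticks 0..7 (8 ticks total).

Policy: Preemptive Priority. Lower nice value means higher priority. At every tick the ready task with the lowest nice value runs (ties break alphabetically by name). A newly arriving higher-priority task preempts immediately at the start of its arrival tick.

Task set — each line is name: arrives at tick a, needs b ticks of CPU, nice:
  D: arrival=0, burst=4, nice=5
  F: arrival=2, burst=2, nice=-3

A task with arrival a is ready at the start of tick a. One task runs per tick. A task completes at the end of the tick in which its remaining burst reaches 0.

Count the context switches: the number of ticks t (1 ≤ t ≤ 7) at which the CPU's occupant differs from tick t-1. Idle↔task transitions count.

context switches = 3

t=0: ready={D} → run D
t=1: ready={D} → run D
t=2: ready={D,F} → run F
t=3: ready={D,F} → run F
t=4: ready={D} → run D
t=5: ready={D} → run D
t=6: (idle)
t=7: (idle)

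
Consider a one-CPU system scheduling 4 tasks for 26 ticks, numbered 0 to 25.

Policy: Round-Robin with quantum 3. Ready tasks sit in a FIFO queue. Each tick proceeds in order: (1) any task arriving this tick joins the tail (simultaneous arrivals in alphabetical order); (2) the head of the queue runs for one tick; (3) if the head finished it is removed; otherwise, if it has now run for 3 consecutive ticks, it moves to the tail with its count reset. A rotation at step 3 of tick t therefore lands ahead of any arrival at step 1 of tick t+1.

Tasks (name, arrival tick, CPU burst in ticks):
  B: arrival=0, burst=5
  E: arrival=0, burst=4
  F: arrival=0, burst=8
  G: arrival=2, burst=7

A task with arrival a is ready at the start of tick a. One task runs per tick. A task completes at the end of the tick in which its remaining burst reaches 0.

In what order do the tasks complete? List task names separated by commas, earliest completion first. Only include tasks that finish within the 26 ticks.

completion order = B, E, F, G

t=0: queue=[B,E,F] q_used=0 → run B
t=1: queue=[B,E,F] q_used=1 → run B
t=2: queue=[B,E,F,G] q_used=2 → run B
t=3: queue=[E,F,G,B] q_used=0 → run E
t=4: queue=[E,F,G,B] q_used=1 → run E
t=5: queue=[E,F,G,B] q_used=2 → run E
t=6: queue=[F,G,B,E] q_used=0 → run F
t=7: queue=[F,G,B,E] q_used=1 → run F
t=8: queue=[F,G,B,E] q_used=2 → run F
t=9: queue=[G,B,E,F] q_used=0 → run G
t=10: queue=[G,B,E,F] q_used=1 → run G
t=11: queue=[G,B,E,F] q_used=2 → run G
t=12: queue=[B,E,F,G] q_used=0 → run B
t=13: queue=[B,E,F,G] q_used=1 → run B
t=14: queue=[E,F,G] q_used=0 → run E
t=15: queue=[F,G] q_used=0 → run F
t=16: queue=[F,G] q_used=1 → run F
t=17: queue=[F,G] q_used=2 → run F
t=18: queue=[G,F] q_used=0 → run G
t=19: queue=[G,F] q_used=1 → run G
t=20: queue=[G,F] q_used=2 → run G
t=21: queue=[F,G] q_used=0 → run F
t=22: queue=[F,G] q_used=1 → run F
t=23: queue=[G] q_used=0 → run G
t=24: (idle)
t=25: (idle)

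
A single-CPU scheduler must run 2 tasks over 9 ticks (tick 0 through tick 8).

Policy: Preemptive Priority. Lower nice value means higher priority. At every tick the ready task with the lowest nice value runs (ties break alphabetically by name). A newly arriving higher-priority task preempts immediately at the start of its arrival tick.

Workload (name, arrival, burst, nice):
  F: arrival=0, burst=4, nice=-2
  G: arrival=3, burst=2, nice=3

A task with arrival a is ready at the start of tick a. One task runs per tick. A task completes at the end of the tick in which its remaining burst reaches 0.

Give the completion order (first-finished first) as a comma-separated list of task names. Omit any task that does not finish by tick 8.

completion order = F, G

t=0: ready={F} → run F
t=1: ready={F} → run F
t=2: ready={F} → run F
t=3: ready={F,G} → run F
t=4: ready={G} → run G
t=5: ready={G} → run G
t=6: (idle)
t=7: (idle)
t=8: (idle)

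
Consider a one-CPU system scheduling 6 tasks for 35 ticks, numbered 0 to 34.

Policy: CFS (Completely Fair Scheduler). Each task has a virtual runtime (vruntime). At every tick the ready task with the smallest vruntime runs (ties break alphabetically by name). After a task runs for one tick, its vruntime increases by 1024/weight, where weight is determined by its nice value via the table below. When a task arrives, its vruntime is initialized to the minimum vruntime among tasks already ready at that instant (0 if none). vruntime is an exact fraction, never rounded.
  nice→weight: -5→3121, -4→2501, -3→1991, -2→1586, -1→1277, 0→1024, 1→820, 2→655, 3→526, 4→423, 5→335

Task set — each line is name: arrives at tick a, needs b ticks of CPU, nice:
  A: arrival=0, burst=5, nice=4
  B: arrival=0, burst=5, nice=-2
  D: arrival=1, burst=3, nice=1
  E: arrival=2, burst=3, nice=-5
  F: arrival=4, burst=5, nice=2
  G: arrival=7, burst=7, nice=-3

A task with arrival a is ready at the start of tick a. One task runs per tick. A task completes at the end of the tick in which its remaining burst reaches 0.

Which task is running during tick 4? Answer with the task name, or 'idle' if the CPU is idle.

running at tick 4 = E

t=0: vr[A=0 B=0] → run A
t=1: vr[A=1024/423 B=0 D=0] → run B
t=2: vr[A=1024/423 B=512/793 D=0 E=0] → run D
t=3: vr[A=1024/423 B=512/793 D=256/205 E=0] → run E
t=4: vr[A=1024/423 B=512/793 D=256/205 E=1024/3121 F=1024/3121] → run E
t=5: vr[A=1024/423 B=512/793 D=256/205 E=2048/3121 F=1024/3121] → run F
t=6: vr[A=1024/423 B=512/793 D=256/205 E=2048/3121 F=3866624/2044255] → run B
t=7: vr[A=1024/423 B=1024/793 D=256/205 E=2048/3121 F=3866624/2044255 G=2048/3121] → run E
t=8: vr[A=1024/423 B=1024/793 D=256/205 F=3866624/2044255 G=2048/3121] → run G
t=9: vr[A=1024/423 B=1024/793 D=256/205 F=3866624/2044255 G=7273472/6213911] → run G
t=10: vr[A=1024/423 B=1024/793 D=256/205 F=3866624/2044255 G=10469376/6213911] → run D
t=11: vr[A=1024/423 B=1024/793 D=512/205 F=3866624/2044255 G=10469376/6213911] → run B
t=12: vr[A=1024/423 B=1536/793 D=512/205 F=3866624/2044255 G=10469376/6213911] → run G
t=13: vr[A=1024/423 B=1536/793 D=512/205 F=3866624/2044255 G=13665280/6213911] → run F
t=14: vr[A=1024/423 B=1536/793 D=512/205 F=7062528/2044255 G=13665280/6213911] → run B
t=15: vr[A=1024/423 B=2048/793 D=512/205 F=7062528/2044255 G=13665280/6213911] → run G
t=16: vr[A=1024/423 B=2048/793 D=512/205 F=7062528/2044255 G=16861184/6213911] → run A
t=17: vr[A=2048/423 B=2048/793 D=512/205 F=7062528/2044255 G=16861184/6213911] → run D
t=18: vr[A=2048/423 B=2048/793 F=7062528/2044255 G=16861184/6213911] → run B
t=19: vr[A=2048/423 F=7062528/2044255 G=16861184/6213911] → run G
t=20: vr[A=2048/423 F=7062528/2044255 G=20057088/6213911] → run G
t=21: vr[A=2048/423 F=7062528/2044255 G=23252992/6213911] → run F
t=22: vr[A=2048/423 F=10258432/2044255 G=23252992/6213911] → run G
t=23: vr[A=2048/423 F=10258432/2044255] → run A
t=24: vr[A=1024/141 F=10258432/2044255] → run F
t=25: vr[A=1024/141 F=13454336/2044255] → run F
t=26: vr[A=1024/141] → run A
t=27: vr[A=4096/423] → run A
t=28: (idle)
t=29: (idle)
t=30: (idle)
t=31: (idle)
t=32: (idle)
t=33: (idle)
t=34: (idle)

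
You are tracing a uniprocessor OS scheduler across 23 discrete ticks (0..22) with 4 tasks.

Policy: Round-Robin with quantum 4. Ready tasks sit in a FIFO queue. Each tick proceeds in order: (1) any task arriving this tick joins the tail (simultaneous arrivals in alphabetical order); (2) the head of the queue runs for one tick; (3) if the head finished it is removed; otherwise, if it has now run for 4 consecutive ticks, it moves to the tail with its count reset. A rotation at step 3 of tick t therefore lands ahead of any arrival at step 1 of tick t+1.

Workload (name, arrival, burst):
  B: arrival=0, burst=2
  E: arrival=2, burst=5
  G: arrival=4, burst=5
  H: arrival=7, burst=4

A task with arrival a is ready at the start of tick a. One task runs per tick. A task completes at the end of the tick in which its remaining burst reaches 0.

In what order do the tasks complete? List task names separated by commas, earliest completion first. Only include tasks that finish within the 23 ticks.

t=0: queue=[B] q_used=0 → run B
t=1: queue=[B] q_used=1 → run B
t=2: queue=[E] q_used=0 → run E
t=3: queue=[E] q_used=1 → run E
t=4: queue=[E,G] q_used=2 → run E
t=5: queue=[E,G] q_used=3 → run E
t=6: queue=[G,E] q_used=0 → run G
t=7: queue=[G,E,H] q_used=1 → run G
t=8: queue=[G,E,H] q_used=2 → run G
t=9: queue=[G,E,H] q_used=3 → run G
t=10: queue=[E,H,G] q_used=0 → run E
t=11: queue=[H,G] q_used=0 → run H
t=12: queue=[H,G] q_used=1 → run H
t=13: queue=[H,G] q_used=2 → run H
t=14: queue=[H,G] q_used=3 → run H
t=15: queue=[G] q_used=0 → run G
t=16: (idle)
t=17: (idle)
t=18: (idle)
t=19: (idle)
t=20: (idle)
t=21: (idle)
t=22: (idle)

completion order = B, E, H, G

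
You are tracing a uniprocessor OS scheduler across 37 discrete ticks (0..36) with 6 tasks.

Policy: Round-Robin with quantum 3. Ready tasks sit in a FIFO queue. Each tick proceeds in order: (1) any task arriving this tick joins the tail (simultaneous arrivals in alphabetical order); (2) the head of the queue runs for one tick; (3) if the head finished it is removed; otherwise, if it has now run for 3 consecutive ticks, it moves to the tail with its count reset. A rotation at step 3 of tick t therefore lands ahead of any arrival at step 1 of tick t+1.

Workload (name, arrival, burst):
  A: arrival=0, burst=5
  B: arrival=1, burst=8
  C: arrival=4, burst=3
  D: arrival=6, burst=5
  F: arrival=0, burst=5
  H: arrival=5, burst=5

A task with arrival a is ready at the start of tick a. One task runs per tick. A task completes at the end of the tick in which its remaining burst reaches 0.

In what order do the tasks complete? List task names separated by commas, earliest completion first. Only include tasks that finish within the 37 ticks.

t=0: queue=[A,F] q_used=0 → run A
t=1: queue=[A,F,B] q_used=1 → run A
t=2: queue=[A,F,B] q_used=2 → run A
t=3: queue=[F,B,A] q_used=0 → run F
t=4: queue=[F,B,A,C] q_used=1 → run F
t=5: queue=[F,B,A,C,H] q_used=2 → run F
t=6: queue=[B,A,C,H,F,D] q_used=0 → run B
t=7: queue=[B,A,C,H,F,D] q_used=1 → run B
t=8: queue=[B,A,C,H,F,D] q_used=2 → run B
t=9: queue=[A,C,H,F,D,B] q_used=0 → run A
t=10: queue=[A,C,H,F,D,B] q_used=1 → run A
t=11: queue=[C,H,F,D,B] q_used=0 → run C
t=12: queue=[C,H,F,D,B] q_used=1 → run C
t=13: queue=[C,H,F,D,B] q_used=2 → run C
t=14: queue=[H,F,D,B] q_used=0 → run H
t=15: queue=[H,F,D,B] q_used=1 → run H
t=16: queue=[H,F,D,B] q_used=2 → run H
t=17: queue=[F,D,B,H] q_used=0 → run F
t=18: queue=[F,D,B,H] q_used=1 → run F
t=19: queue=[D,B,H] q_used=0 → run D
t=20: queue=[D,B,H] q_used=1 → run D
t=21: queue=[D,B,H] q_used=2 → run D
t=22: queue=[B,H,D] q_used=0 → run B
t=23: queue=[B,H,D] q_used=1 → run B
t=24: queue=[B,H,D] q_used=2 → run B
t=25: queue=[H,D,B] q_used=0 → run H
t=26: queue=[H,D,B] q_used=1 → run H
t=27: queue=[D,B] q_used=0 → run D
t=28: queue=[D,B] q_used=1 → run D
t=29: queue=[B] q_used=0 → run B
t=30: queue=[B] q_used=1 → run B
t=31: (idle)
t=32: (idle)
t=33: (idle)
t=34: (idle)
t=35: (idle)
t=36: (idle)

completion order = A, C, F, H, D, B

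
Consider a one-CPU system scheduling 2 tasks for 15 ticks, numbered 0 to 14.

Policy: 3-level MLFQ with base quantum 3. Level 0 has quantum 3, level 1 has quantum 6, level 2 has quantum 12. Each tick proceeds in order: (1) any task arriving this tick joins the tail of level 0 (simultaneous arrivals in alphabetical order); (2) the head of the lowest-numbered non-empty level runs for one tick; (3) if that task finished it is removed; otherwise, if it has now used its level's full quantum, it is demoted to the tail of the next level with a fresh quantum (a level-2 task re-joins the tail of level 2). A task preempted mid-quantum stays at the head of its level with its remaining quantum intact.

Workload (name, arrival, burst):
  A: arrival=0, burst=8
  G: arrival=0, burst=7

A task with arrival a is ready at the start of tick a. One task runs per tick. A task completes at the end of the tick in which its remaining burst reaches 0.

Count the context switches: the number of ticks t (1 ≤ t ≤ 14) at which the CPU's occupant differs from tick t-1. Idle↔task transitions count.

t=0: L0/L1/L2 = AG/-/- → run A
t=1: L0/L1/L2 = AG/-/- → run A
t=2: L0/L1/L2 = AG/-/- → run A
t=3: L0/L1/L2 = G/A/- → run G
t=4: L0/L1/L2 = G/A/- → run G
t=5: L0/L1/L2 = G/A/- → run G
t=6: L0/L1/L2 = -/AG/- → run A
t=7: L0/L1/L2 = -/AG/- → run A
t=8: L0/L1/L2 = -/AG/- → run A
t=9: L0/L1/L2 = -/AG/- → run A
t=10: L0/L1/L2 = -/AG/- → run A
t=11: L0/L1/L2 = -/G/- → run G
t=12: L0/L1/L2 = -/G/- → run G
t=13: L0/L1/L2 = -/G/- → run G
t=14: L0/L1/L2 = -/G/- → run G

context switches = 3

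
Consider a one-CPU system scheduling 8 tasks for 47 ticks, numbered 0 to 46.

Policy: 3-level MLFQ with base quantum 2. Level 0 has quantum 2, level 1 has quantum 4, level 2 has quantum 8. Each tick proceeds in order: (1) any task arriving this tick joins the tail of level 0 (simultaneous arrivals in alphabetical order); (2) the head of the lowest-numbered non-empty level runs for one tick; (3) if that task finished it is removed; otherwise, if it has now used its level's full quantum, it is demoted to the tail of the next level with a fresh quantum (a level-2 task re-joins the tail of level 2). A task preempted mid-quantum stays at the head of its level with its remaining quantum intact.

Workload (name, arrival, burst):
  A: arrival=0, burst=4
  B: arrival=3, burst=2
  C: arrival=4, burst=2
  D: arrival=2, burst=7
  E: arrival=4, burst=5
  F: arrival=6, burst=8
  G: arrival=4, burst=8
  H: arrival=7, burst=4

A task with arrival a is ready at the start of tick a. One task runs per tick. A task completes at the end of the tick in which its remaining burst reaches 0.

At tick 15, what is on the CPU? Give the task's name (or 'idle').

running at tick 15 = H

t=0: L0/L1/L2 = A/-/- → run A
t=1: L0/L1/L2 = A/-/- → run A
t=2: L0/L1/L2 = D/A/- → run D
t=3: L0/L1/L2 = DB/A/- → run D
t=4: L0/L1/L2 = BCEG/AD/- → run B
t=5: L0/L1/L2 = BCEG/AD/- → run B
t=6: L0/L1/L2 = CEGF/AD/- → run C
t=7: L0/L1/L2 = CEGFH/AD/- → run C
t=8: L0/L1/L2 = EGFH/AD/- → run E
t=9: L0/L1/L2 = EGFH/AD/- → run E
t=10: L0/L1/L2 = GFH/ADE/- → run G
t=11: L0/L1/L2 = GFH/ADE/- → run G
t=12: L0/L1/L2 = FH/ADEG/- → run F
t=13: L0/L1/L2 = FH/ADEG/- → run F
t=14: L0/L1/L2 = H/ADEGF/- → run H
t=15: L0/L1/L2 = H/ADEGF/- → run H
t=16: L0/L1/L2 = -/ADEGFH/- → run A
t=17: L0/L1/L2 = -/ADEGFH/- → run A
t=18: L0/L1/L2 = -/DEGFH/- → run D
t=19: L0/L1/L2 = -/DEGFH/- → run D
t=20: L0/L1/L2 = -/DEGFH/- → run D
t=21: L0/L1/L2 = -/DEGFH/- → run D
t=22: L0/L1/L2 = -/EGFH/D → run E
t=23: L0/L1/L2 = -/EGFH/D → run E
t=24: L0/L1/L2 = -/EGFH/D → run E
t=25: L0/L1/L2 = -/GFH/D → run G
t=26: L0/L1/L2 = -/GFH/D → run G
t=27: L0/L1/L2 = -/GFH/D → run G
t=28: L0/L1/L2 = -/GFH/D → run G
t=29: L0/L1/L2 = -/FH/DG → run F
t=30: L0/L1/L2 = -/FH/DG → run F
t=31: L0/L1/L2 = -/FH/DG → run F
t=32: L0/L1/L2 = -/FH/DG → run F
t=33: L0/L1/L2 = -/H/DGF → run H
t=34: L0/L1/L2 = -/H/DGF → run H
t=35: L0/L1/L2 = -/-/DGF → run D
t=36: L0/L1/L2 = -/-/GF → run G
t=37: L0/L1/L2 = -/-/GF → run G
t=38: L0/L1/L2 = -/-/F → run F
t=39: L0/L1/L2 = -/-/F → run F
t=40: (idle)
t=41: (idle)
t=42: (idle)
t=43: (idle)
t=44: (idle)
t=45: (idle)
t=46: (idle)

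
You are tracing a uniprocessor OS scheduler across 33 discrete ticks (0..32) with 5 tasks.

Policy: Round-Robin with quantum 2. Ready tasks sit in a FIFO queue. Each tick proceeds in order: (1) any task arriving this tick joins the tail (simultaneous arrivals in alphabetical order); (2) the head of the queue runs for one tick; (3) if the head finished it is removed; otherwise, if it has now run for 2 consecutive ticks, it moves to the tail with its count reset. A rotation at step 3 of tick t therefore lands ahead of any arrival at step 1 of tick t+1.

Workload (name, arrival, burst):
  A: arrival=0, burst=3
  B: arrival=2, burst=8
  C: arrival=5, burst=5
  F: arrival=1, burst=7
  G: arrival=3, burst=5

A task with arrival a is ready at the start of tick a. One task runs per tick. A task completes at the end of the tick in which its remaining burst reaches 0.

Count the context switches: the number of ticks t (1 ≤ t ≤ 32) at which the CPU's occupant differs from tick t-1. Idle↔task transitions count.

t=0: queue=[A] q_used=0 → run A
t=1: queue=[A,F] q_used=1 → run A
t=2: queue=[F,A,B] q_used=0 → run F
t=3: queue=[F,A,B,G] q_used=1 → run F
t=4: queue=[A,B,G,F] q_used=0 → run A
t=5: queue=[B,G,F,C] q_used=0 → run B
t=6: queue=[B,G,F,C] q_used=1 → run B
t=7: queue=[G,F,C,B] q_used=0 → run G
t=8: queue=[G,F,C,B] q_used=1 → run G
t=9: queue=[F,C,B,G] q_used=0 → run F
t=10: queue=[F,C,B,G] q_used=1 → run F
t=11: queue=[C,B,G,F] q_used=0 → run C
t=12: queue=[C,B,G,F] q_used=1 → run C
t=13: queue=[B,G,F,C] q_used=0 → run B
t=14: queue=[B,G,F,C] q_used=1 → run B
t=15: queue=[G,F,C,B] q_used=0 → run G
t=16: queue=[G,F,C,B] q_used=1 → run G
t=17: queue=[F,C,B,G] q_used=0 → run F
t=18: queue=[F,C,B,G] q_used=1 → run F
t=19: queue=[C,B,G,F] q_used=0 → run C
t=20: queue=[C,B,G,F] q_used=1 → run C
t=21: queue=[B,G,F,C] q_used=0 → run B
t=22: queue=[B,G,F,C] q_used=1 → run B
t=23: queue=[G,F,C,B] q_used=0 → run G
t=24: queue=[F,C,B] q_used=0 → run F
t=25: queue=[C,B] q_used=0 → run C
t=26: queue=[B] q_used=0 → run B
t=27: queue=[B] q_used=1 → run B
t=28: (idle)
t=29: (idle)
t=30: (idle)
t=31: (idle)
t=32: (idle)

context switches = 16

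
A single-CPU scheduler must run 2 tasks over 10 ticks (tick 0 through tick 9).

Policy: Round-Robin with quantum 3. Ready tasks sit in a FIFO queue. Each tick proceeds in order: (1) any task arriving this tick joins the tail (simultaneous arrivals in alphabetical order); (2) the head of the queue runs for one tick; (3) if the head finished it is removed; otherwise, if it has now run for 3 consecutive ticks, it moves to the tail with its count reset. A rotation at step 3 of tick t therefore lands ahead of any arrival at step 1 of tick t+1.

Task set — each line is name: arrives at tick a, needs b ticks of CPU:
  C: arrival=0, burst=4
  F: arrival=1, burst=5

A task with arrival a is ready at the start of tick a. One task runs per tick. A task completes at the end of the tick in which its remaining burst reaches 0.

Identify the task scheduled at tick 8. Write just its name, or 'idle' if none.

t=0: queue=[C] q_used=0 → run C
t=1: queue=[C,F] q_used=1 → run C
t=2: queue=[C,F] q_used=2 → run C
t=3: queue=[F,C] q_used=0 → run F
t=4: queue=[F,C] q_used=1 → run F
t=5: queue=[F,C] q_used=2 → run F
t=6: queue=[C,F] q_used=0 → run C
t=7: queue=[F] q_used=0 → run F
t=8: queue=[F] q_used=1 → run F
t=9: (idle)

running at tick 8 = F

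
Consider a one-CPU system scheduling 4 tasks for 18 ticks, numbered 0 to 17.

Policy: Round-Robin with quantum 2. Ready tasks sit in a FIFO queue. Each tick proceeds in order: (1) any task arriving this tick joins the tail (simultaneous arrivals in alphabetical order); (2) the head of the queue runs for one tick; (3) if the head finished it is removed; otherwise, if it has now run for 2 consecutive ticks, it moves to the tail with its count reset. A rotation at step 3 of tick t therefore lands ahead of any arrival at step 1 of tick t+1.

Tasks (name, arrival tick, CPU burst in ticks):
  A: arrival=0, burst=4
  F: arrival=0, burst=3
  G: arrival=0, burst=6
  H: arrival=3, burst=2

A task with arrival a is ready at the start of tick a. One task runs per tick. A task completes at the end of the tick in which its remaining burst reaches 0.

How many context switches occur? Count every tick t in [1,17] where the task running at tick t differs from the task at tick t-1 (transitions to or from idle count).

t=0: queue=[A,F,G] q_used=0 → run A
t=1: queue=[A,F,G] q_used=1 → run A
t=2: queue=[F,G,A] q_used=0 → run F
t=3: queue=[F,G,A,H] q_used=1 → run F
t=4: queue=[G,A,H,F] q_used=0 → run G
t=5: queue=[G,A,H,F] q_used=1 → run G
t=6: queue=[A,H,F,G] q_used=0 → run A
t=7: queue=[A,H,F,G] q_used=1 → run A
t=8: queue=[H,F,G] q_used=0 → run H
t=9: queue=[H,F,G] q_used=1 → run H
t=10: queue=[F,G] q_used=0 → run F
t=11: queue=[G] q_used=0 → run G
t=12: queue=[G] q_used=1 → run G
t=13: queue=[G] q_used=0 → run G
t=14: queue=[G] q_used=1 → run G
t=15: (idle)
t=16: (idle)
t=17: (idle)

context switches = 7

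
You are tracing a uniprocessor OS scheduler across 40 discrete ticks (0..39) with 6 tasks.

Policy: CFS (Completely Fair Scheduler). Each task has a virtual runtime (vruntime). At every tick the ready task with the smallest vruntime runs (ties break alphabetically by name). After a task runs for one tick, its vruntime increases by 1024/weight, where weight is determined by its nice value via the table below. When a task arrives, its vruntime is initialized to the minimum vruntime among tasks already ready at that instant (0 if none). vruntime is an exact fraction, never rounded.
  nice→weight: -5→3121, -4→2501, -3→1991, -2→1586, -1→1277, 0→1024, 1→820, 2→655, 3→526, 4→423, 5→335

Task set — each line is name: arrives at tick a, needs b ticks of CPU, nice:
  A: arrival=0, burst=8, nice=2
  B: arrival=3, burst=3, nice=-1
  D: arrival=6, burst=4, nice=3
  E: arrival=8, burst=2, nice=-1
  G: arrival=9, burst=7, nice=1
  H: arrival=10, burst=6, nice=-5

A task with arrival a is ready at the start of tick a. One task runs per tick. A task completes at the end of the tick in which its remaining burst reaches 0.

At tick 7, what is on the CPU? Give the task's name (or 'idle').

running at tick 7 = D

t=0: vr[A=0] → run A
t=1: vr[A=1024/655] → run A
t=2: vr[A=2048/655] → run A
t=3: vr[A=3072/655 B=3072/655] → run A
t=4: vr[A=4096/655 B=3072/655] → run B
t=5: vr[A=4096/655 B=4593664/836435] → run B
t=6: vr[A=4096/655 B=5264384/836435 D=4096/655] → run A
t=7: vr[A=1024/131 B=5264384/836435 D=4096/655] → run D
t=8: vr[A=1024/131 B=5264384/836435 D=1412608/172265 E=5264384/836435] → run B
t=9: vr[A=1024/131 D=1412608/172265 E=5264384/836435 G=5264384/836435] → run E
t=10: vr[A=1024/131 D=1412608/172265 E=5935104/836435 G=5264384/836435 H=5264384/836435] → run G
t=11: vr[A=1024/131 D=1412608/172265 E=5935104/836435 G=258665216/34293835 H=5264384/836435] → run H
t=12: vr[A=1024/131 D=1412608/172265 E=5935104/836435 G=258665216/34293835 H=17286651904/2610513635] → run H
t=13: vr[A=1024/131 D=1412608/172265 E=5935104/836435 G=258665216/34293835 H=18143161344/2610513635] → run H
t=14: vr[A=1024/131 D=1412608/172265 E=5935104/836435 G=258665216/34293835 H=18999670784/2610513635] → run E
t=15: vr[A=1024/131 D=1412608/172265 G=258665216/34293835 H=18999670784/2610513635] → run H
t=16: vr[A=1024/131 D=1412608/172265 G=258665216/34293835 H=19856180224/2610513635] → run G
t=17: vr[A=1024/131 D=1412608/172265 G=301490688/34293835 H=19856180224/2610513635] → run H
t=18: vr[A=1024/131 D=1412608/172265 G=301490688/34293835 H=20712689664/2610513635] → run A
t=19: vr[A=6144/655 D=1412608/172265 G=301490688/34293835 H=20712689664/2610513635] → run H
t=20: vr[A=6144/655 D=1412608/172265 G=301490688/34293835] → run D
t=21: vr[A=6144/655 D=1747968/172265 G=301490688/34293835] → run G
t=22: vr[A=6144/655 D=1747968/172265 G=68863232/6858767] → run A
t=23: vr[A=7168/655 D=1747968/172265 G=68863232/6858767] → run G
t=24: vr[A=7168/655 D=1747968/172265 G=387141632/34293835] → run D
t=25: vr[A=7168/655 D=2083328/172265 G=387141632/34293835] → run A
t=26: vr[D=2083328/172265 G=387141632/34293835] → run G
t=27: vr[D=2083328/172265 G=429967104/34293835] → run D
t=28: vr[G=429967104/34293835] → run G
t=29: vr[G=472792576/34293835] → run G
t=30: (idle)
t=31: (idle)
t=32: (idle)
t=33: (idle)
t=34: (idle)
t=35: (idle)
t=36: (idle)
t=37: (idle)
t=38: (idle)
t=39: (idle)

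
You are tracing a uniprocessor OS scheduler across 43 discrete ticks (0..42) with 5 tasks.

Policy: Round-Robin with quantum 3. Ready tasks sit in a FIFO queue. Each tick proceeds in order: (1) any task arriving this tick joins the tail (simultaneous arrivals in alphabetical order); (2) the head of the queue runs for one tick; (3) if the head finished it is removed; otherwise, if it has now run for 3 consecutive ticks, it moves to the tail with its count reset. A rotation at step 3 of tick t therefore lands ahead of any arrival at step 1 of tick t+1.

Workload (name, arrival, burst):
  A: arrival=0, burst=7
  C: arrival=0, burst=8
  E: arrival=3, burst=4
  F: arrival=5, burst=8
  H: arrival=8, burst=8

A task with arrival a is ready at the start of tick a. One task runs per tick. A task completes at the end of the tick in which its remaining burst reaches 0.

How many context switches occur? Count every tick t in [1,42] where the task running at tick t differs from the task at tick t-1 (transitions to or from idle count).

t=0: queue=[A,C] q_used=0 → run A
t=1: queue=[A,C] q_used=1 → run A
t=2: queue=[A,C] q_used=2 → run A
t=3: queue=[C,A,E] q_used=0 → run C
t=4: queue=[C,A,E] q_used=1 → run C
t=5: queue=[C,A,E,F] q_used=2 → run C
t=6: queue=[A,E,F,C] q_used=0 → run A
t=7: queue=[A,E,F,C] q_used=1 → run A
t=8: queue=[A,E,F,C,H] q_used=2 → run A
t=9: queue=[E,F,C,H,A] q_used=0 → run E
t=10: queue=[E,F,C,H,A] q_used=1 → run E
t=11: queue=[E,F,C,H,A] q_used=2 → run E
t=12: queue=[F,C,H,A,E] q_used=0 → run F
t=13: queue=[F,C,H,A,E] q_used=1 → run F
t=14: queue=[F,C,H,A,E] q_used=2 → run F
t=15: queue=[C,H,A,E,F] q_used=0 → run C
t=16: queue=[C,H,A,E,F] q_used=1 → run C
t=17: queue=[C,H,A,E,F] q_used=2 → run C
t=18: queue=[H,A,E,F,C] q_used=0 → run H
t=19: queue=[H,A,E,F,C] q_used=1 → run H
t=20: queue=[H,A,E,F,C] q_used=2 → run H
t=21: queue=[A,E,F,C,H] q_used=0 → run A
t=22: queue=[E,F,C,H] q_used=0 → run E
t=23: queue=[F,C,H] q_used=0 → run F
t=24: queue=[F,C,H] q_used=1 → run F
t=25: queue=[F,C,H] q_used=2 → run F
t=26: queue=[C,H,F] q_used=0 → run C
t=27: queue=[C,H,F] q_used=1 → run C
t=28: queue=[H,F] q_used=0 → run H
t=29: queue=[H,F] q_used=1 → run H
t=30: queue=[H,F] q_used=2 → run H
t=31: queue=[F,H] q_used=0 → run F
t=32: queue=[F,H] q_used=1 → run F
t=33: queue=[H] q_used=0 → run H
t=34: queue=[H] q_used=1 → run H
t=35: (idle)
t=36: (idle)
t=37: (idle)
t=38: (idle)
t=39: (idle)
t=40: (idle)
t=41: (idle)
t=42: (idle)

context switches = 14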